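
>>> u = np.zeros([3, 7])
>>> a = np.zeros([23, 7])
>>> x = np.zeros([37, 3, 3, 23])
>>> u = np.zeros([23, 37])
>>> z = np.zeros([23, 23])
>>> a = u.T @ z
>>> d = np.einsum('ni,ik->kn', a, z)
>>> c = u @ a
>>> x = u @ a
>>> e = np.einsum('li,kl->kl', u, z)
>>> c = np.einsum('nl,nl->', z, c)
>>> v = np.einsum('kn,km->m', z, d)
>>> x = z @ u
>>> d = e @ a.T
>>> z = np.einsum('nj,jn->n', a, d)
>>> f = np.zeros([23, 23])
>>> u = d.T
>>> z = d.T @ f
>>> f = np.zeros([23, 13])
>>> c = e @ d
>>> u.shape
(37, 23)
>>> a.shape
(37, 23)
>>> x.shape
(23, 37)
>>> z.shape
(37, 23)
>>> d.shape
(23, 37)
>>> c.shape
(23, 37)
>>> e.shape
(23, 23)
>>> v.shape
(37,)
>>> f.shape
(23, 13)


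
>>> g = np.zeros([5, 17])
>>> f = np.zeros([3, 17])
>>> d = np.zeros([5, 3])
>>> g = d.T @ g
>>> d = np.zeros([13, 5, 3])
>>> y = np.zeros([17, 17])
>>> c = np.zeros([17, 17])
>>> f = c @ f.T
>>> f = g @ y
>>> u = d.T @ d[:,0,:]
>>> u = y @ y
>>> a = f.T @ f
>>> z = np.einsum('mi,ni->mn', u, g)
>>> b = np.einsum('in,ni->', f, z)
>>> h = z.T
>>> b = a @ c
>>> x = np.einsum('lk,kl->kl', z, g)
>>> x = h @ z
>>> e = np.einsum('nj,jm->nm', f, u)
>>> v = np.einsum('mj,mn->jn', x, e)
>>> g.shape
(3, 17)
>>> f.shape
(3, 17)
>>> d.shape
(13, 5, 3)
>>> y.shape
(17, 17)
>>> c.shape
(17, 17)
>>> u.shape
(17, 17)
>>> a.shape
(17, 17)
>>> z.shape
(17, 3)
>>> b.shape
(17, 17)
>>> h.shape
(3, 17)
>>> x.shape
(3, 3)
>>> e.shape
(3, 17)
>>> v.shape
(3, 17)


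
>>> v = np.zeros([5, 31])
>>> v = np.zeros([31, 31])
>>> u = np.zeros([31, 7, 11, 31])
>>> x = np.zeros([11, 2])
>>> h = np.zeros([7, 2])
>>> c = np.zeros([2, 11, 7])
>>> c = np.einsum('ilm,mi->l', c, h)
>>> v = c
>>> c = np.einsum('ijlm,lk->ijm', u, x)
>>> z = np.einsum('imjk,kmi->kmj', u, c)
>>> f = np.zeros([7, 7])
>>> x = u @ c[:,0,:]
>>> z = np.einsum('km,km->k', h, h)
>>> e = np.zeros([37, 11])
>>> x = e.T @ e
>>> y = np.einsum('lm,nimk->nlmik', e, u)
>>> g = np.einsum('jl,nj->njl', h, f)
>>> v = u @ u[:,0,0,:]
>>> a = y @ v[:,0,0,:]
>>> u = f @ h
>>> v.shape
(31, 7, 11, 31)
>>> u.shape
(7, 2)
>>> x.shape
(11, 11)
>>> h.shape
(7, 2)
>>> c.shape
(31, 7, 31)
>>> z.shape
(7,)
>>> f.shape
(7, 7)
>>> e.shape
(37, 11)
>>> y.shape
(31, 37, 11, 7, 31)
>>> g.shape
(7, 7, 2)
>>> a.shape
(31, 37, 11, 7, 31)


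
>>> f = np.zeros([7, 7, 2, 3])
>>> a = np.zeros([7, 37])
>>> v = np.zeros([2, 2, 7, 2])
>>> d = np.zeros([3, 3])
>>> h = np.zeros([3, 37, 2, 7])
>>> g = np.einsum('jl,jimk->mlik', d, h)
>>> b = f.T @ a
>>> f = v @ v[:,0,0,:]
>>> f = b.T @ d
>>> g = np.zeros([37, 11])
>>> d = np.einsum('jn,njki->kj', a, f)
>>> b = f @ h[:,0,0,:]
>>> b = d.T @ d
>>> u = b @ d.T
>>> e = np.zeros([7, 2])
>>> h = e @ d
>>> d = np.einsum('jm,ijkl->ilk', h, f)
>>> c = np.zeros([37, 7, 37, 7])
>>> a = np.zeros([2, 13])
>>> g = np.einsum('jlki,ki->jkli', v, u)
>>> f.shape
(37, 7, 2, 3)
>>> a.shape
(2, 13)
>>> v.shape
(2, 2, 7, 2)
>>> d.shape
(37, 3, 2)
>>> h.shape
(7, 7)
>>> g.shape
(2, 7, 2, 2)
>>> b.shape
(7, 7)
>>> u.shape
(7, 2)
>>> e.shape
(7, 2)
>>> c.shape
(37, 7, 37, 7)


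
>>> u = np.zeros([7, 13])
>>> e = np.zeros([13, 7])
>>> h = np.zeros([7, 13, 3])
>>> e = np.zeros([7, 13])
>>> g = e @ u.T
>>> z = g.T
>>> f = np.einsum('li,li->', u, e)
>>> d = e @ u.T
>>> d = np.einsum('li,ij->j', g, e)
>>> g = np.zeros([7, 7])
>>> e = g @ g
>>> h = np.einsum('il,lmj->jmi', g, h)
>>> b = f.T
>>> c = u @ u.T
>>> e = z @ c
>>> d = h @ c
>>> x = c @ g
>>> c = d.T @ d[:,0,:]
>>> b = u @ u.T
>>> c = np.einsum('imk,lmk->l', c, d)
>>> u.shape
(7, 13)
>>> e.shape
(7, 7)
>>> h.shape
(3, 13, 7)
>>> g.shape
(7, 7)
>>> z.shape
(7, 7)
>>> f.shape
()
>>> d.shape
(3, 13, 7)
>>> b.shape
(7, 7)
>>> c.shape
(3,)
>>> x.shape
(7, 7)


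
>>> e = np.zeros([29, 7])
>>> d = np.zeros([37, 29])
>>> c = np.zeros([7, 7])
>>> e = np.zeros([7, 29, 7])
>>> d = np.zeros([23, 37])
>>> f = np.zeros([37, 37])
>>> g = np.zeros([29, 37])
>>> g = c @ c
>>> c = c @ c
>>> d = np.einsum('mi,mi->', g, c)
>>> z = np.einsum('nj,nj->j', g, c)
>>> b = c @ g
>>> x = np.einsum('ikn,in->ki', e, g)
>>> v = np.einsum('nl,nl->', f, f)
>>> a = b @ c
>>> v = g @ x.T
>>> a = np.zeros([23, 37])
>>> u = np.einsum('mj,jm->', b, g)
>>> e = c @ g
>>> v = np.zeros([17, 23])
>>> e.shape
(7, 7)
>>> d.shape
()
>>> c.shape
(7, 7)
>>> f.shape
(37, 37)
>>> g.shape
(7, 7)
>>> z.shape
(7,)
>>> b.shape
(7, 7)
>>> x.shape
(29, 7)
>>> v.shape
(17, 23)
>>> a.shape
(23, 37)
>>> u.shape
()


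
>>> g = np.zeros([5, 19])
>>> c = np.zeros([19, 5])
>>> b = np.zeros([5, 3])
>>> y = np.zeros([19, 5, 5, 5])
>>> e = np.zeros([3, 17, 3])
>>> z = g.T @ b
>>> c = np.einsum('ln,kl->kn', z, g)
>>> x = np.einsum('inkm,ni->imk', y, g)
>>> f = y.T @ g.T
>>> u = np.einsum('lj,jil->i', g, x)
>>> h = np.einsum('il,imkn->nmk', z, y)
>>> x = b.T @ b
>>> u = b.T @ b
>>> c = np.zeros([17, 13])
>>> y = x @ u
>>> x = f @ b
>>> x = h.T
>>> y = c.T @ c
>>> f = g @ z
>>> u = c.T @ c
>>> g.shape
(5, 19)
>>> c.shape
(17, 13)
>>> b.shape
(5, 3)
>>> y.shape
(13, 13)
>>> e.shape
(3, 17, 3)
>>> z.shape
(19, 3)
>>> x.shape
(5, 5, 5)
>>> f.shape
(5, 3)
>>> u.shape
(13, 13)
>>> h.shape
(5, 5, 5)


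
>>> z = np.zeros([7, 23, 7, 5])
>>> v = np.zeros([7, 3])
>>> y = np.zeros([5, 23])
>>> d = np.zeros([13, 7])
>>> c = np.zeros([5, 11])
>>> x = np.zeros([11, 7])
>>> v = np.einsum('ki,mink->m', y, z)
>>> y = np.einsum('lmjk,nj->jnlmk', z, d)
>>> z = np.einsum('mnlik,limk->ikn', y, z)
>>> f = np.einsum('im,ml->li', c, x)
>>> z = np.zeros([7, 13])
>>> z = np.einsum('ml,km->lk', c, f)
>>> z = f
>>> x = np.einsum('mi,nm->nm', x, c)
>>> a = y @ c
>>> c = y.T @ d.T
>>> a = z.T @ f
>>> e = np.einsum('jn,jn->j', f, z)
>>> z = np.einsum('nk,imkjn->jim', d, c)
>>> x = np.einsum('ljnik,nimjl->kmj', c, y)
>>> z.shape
(13, 5, 23)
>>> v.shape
(7,)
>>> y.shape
(7, 13, 7, 23, 5)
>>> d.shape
(13, 7)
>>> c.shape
(5, 23, 7, 13, 13)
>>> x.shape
(13, 7, 23)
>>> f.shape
(7, 5)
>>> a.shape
(5, 5)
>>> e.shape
(7,)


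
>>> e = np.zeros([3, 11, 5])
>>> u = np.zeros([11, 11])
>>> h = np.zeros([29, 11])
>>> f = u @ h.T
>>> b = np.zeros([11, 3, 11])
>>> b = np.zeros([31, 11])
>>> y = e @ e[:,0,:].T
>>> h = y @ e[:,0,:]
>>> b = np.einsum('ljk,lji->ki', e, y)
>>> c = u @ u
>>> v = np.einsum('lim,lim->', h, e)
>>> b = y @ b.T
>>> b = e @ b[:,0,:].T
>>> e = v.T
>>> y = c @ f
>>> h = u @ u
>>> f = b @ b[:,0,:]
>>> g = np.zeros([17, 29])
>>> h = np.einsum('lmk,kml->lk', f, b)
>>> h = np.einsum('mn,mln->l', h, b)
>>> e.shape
()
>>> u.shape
(11, 11)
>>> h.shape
(11,)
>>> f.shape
(3, 11, 3)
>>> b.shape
(3, 11, 3)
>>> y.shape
(11, 29)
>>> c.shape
(11, 11)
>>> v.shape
()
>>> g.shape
(17, 29)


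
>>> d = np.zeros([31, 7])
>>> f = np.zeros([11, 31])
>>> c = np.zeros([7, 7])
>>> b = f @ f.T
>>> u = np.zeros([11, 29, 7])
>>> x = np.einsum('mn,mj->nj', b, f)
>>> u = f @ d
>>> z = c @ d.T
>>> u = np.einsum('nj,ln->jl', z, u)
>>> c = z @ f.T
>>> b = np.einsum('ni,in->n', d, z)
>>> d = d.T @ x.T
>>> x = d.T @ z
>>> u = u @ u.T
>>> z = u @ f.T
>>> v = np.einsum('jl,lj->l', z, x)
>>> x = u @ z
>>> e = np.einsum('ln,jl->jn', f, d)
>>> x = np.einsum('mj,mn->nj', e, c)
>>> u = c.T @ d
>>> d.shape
(7, 11)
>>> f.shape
(11, 31)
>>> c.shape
(7, 11)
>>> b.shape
(31,)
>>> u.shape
(11, 11)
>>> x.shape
(11, 31)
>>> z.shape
(31, 11)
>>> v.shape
(11,)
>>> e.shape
(7, 31)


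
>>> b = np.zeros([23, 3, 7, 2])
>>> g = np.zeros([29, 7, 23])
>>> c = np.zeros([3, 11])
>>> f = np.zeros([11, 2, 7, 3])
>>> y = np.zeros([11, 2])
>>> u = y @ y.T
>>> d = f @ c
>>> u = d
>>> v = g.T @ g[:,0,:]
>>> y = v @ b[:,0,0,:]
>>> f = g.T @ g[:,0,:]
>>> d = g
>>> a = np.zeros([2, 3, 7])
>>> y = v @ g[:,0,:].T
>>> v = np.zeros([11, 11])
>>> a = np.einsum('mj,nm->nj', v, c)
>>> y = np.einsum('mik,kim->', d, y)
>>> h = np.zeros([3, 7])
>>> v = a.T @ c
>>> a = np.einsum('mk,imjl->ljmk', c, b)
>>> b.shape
(23, 3, 7, 2)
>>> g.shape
(29, 7, 23)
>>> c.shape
(3, 11)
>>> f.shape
(23, 7, 23)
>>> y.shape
()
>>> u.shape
(11, 2, 7, 11)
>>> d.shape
(29, 7, 23)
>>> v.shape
(11, 11)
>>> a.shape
(2, 7, 3, 11)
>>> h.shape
(3, 7)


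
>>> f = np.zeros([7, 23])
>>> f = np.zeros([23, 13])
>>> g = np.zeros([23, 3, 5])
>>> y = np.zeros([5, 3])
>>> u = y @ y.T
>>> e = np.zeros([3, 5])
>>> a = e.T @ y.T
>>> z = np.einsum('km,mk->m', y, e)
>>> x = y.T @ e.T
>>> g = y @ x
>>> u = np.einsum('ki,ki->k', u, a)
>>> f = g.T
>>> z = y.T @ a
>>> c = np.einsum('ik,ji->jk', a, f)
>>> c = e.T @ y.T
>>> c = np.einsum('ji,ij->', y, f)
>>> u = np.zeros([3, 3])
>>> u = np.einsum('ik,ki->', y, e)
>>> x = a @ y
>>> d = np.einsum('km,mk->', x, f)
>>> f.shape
(3, 5)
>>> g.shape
(5, 3)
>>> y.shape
(5, 3)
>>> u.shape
()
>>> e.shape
(3, 5)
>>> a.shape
(5, 5)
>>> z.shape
(3, 5)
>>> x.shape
(5, 3)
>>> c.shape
()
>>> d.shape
()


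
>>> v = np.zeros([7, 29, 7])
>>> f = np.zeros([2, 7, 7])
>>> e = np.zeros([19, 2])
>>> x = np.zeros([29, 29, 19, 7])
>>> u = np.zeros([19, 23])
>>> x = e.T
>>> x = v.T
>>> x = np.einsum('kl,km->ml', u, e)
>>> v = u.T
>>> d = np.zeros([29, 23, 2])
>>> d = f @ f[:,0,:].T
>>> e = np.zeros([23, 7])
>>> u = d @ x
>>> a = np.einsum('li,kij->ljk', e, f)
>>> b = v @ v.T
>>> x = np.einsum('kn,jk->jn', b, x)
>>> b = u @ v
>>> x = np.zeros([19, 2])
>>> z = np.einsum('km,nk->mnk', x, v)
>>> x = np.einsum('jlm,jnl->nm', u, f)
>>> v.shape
(23, 19)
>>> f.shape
(2, 7, 7)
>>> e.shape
(23, 7)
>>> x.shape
(7, 23)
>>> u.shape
(2, 7, 23)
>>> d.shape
(2, 7, 2)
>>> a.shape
(23, 7, 2)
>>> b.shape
(2, 7, 19)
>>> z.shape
(2, 23, 19)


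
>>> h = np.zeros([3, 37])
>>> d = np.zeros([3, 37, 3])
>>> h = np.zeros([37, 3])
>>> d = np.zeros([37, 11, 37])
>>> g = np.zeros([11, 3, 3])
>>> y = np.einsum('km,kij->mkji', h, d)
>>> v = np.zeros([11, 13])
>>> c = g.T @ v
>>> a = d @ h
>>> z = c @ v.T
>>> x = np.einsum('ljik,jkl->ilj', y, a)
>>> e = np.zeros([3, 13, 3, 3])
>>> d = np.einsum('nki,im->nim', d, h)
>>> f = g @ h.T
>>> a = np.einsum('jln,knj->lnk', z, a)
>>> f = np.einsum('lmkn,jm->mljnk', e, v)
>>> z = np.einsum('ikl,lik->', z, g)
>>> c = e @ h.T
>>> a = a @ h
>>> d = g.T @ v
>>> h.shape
(37, 3)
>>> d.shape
(3, 3, 13)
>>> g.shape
(11, 3, 3)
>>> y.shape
(3, 37, 37, 11)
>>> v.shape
(11, 13)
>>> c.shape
(3, 13, 3, 37)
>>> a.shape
(3, 11, 3)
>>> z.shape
()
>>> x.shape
(37, 3, 37)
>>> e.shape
(3, 13, 3, 3)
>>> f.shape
(13, 3, 11, 3, 3)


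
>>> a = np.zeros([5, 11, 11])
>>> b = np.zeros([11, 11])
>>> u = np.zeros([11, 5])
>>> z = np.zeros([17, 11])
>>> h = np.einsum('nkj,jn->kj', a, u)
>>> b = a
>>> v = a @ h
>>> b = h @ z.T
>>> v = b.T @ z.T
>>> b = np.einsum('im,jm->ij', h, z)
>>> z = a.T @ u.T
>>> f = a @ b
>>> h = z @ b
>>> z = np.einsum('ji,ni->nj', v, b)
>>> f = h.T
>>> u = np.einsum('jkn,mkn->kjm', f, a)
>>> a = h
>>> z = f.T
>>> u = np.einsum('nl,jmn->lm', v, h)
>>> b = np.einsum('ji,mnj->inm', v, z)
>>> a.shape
(11, 11, 17)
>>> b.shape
(17, 11, 11)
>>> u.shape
(17, 11)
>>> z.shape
(11, 11, 17)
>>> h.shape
(11, 11, 17)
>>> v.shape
(17, 17)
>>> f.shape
(17, 11, 11)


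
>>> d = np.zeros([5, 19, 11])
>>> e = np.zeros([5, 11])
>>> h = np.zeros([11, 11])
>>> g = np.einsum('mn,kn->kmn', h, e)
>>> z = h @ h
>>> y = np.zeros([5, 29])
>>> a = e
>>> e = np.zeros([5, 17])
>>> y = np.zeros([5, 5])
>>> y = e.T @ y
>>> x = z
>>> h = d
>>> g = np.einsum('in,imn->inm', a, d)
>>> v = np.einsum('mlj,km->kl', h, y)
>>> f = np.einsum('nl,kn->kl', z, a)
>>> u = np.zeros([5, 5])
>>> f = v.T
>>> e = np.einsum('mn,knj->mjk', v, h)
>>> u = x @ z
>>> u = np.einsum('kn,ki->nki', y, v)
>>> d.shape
(5, 19, 11)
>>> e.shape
(17, 11, 5)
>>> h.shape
(5, 19, 11)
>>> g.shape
(5, 11, 19)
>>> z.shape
(11, 11)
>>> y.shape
(17, 5)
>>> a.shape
(5, 11)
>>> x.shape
(11, 11)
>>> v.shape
(17, 19)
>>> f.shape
(19, 17)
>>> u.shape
(5, 17, 19)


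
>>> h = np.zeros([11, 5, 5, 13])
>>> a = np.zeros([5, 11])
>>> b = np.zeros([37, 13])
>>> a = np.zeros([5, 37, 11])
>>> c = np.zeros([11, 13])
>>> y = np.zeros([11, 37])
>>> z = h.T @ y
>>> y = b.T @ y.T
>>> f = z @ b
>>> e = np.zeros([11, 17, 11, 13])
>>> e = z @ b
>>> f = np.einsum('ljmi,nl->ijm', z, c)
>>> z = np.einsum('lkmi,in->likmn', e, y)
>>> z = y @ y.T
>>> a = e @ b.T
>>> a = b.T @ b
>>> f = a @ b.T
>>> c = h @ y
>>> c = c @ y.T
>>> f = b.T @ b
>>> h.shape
(11, 5, 5, 13)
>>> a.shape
(13, 13)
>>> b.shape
(37, 13)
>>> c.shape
(11, 5, 5, 13)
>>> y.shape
(13, 11)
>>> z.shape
(13, 13)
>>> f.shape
(13, 13)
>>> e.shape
(13, 5, 5, 13)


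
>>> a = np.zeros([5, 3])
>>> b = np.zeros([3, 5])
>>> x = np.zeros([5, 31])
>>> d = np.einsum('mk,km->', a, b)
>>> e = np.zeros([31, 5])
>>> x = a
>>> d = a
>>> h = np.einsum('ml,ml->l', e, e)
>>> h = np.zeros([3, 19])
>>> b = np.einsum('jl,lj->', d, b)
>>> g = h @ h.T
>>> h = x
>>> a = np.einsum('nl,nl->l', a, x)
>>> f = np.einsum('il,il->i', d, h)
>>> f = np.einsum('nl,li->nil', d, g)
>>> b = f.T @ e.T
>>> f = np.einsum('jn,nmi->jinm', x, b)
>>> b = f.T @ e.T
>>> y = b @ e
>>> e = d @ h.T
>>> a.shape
(3,)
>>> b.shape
(3, 3, 31, 31)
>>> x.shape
(5, 3)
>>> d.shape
(5, 3)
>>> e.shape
(5, 5)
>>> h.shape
(5, 3)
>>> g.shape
(3, 3)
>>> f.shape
(5, 31, 3, 3)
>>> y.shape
(3, 3, 31, 5)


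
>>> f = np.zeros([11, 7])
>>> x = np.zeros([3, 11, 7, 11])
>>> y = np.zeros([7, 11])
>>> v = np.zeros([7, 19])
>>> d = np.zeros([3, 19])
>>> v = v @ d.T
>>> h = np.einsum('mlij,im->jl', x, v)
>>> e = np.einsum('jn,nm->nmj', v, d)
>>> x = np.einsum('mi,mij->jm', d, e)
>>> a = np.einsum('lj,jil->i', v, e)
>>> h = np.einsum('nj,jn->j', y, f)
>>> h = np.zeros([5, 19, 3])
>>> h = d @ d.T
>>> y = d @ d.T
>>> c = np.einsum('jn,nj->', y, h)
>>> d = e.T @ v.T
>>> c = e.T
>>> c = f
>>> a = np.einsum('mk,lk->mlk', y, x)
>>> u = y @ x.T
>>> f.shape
(11, 7)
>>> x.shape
(7, 3)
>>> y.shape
(3, 3)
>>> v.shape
(7, 3)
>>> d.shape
(7, 19, 7)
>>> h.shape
(3, 3)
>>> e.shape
(3, 19, 7)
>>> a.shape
(3, 7, 3)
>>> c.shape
(11, 7)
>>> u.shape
(3, 7)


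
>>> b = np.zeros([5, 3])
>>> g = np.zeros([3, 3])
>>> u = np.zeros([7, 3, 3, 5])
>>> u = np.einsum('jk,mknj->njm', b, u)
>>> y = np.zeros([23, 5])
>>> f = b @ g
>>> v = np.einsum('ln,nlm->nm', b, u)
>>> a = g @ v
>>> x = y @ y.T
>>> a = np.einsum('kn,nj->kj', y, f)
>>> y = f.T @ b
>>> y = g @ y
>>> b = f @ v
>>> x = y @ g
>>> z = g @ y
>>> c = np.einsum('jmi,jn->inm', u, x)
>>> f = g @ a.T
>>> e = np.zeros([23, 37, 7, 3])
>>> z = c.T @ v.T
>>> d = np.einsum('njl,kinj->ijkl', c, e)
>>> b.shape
(5, 7)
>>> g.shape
(3, 3)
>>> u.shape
(3, 5, 7)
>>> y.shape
(3, 3)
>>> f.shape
(3, 23)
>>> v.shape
(3, 7)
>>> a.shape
(23, 3)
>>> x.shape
(3, 3)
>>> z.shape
(5, 3, 3)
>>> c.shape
(7, 3, 5)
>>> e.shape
(23, 37, 7, 3)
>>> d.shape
(37, 3, 23, 5)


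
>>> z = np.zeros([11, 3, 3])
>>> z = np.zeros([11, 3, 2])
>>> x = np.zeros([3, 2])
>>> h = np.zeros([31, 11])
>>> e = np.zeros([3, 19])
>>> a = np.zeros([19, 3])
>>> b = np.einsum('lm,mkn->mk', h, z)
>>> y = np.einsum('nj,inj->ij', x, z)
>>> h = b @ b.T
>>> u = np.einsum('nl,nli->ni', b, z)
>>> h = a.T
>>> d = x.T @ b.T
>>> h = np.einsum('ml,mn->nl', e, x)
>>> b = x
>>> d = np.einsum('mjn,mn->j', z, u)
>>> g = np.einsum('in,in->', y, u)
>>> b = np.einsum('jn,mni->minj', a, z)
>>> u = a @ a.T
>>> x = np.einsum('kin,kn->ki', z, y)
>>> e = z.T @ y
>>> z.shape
(11, 3, 2)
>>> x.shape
(11, 3)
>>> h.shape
(2, 19)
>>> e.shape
(2, 3, 2)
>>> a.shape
(19, 3)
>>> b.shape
(11, 2, 3, 19)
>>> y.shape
(11, 2)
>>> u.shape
(19, 19)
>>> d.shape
(3,)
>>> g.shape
()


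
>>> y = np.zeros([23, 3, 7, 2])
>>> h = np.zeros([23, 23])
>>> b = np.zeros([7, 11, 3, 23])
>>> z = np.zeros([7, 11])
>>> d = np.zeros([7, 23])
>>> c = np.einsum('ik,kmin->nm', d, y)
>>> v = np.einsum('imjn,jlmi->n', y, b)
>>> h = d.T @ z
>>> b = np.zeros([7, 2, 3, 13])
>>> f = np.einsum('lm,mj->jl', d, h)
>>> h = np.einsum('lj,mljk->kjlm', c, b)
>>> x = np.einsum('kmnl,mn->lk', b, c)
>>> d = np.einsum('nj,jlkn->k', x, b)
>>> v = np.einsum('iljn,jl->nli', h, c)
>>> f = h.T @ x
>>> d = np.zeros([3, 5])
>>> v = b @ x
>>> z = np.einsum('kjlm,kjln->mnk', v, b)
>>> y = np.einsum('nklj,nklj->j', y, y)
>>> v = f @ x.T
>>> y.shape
(2,)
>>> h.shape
(13, 3, 2, 7)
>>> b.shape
(7, 2, 3, 13)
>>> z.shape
(7, 13, 7)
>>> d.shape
(3, 5)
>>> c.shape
(2, 3)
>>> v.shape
(7, 2, 3, 13)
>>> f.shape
(7, 2, 3, 7)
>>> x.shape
(13, 7)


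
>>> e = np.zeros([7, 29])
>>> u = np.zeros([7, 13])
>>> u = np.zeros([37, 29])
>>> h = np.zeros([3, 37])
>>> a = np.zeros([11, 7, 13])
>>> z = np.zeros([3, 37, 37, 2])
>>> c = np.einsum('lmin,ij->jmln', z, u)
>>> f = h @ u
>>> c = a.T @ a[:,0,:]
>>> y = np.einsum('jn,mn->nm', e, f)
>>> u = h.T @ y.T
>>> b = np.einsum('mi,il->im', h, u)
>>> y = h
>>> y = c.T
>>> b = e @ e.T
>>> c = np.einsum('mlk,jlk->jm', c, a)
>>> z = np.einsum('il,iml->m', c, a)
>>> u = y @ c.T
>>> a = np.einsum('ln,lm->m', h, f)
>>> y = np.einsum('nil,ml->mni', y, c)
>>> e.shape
(7, 29)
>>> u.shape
(13, 7, 11)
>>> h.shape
(3, 37)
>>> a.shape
(29,)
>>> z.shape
(7,)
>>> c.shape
(11, 13)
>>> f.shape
(3, 29)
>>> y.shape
(11, 13, 7)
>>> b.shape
(7, 7)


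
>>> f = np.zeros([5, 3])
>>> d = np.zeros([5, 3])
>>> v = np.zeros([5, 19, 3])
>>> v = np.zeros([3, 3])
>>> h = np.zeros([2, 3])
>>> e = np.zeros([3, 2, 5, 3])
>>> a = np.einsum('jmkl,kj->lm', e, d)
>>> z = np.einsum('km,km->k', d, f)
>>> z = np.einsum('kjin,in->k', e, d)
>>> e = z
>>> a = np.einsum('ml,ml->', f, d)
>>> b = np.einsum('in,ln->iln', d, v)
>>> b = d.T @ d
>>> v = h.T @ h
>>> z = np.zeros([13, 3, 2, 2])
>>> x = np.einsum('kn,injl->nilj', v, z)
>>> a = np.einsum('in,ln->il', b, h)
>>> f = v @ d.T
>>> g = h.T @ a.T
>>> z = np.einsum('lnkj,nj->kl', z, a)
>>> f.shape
(3, 5)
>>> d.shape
(5, 3)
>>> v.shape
(3, 3)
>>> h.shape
(2, 3)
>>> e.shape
(3,)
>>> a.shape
(3, 2)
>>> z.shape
(2, 13)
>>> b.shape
(3, 3)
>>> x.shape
(3, 13, 2, 2)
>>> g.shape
(3, 3)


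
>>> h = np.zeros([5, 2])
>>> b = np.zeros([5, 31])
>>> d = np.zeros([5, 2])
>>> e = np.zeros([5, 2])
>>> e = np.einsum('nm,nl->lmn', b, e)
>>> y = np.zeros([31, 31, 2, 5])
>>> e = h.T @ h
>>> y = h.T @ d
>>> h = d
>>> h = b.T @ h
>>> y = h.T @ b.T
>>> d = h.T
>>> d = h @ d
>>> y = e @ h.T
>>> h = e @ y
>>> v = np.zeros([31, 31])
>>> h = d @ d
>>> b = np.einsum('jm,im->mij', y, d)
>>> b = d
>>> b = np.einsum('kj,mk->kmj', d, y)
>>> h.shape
(31, 31)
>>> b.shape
(31, 2, 31)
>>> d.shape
(31, 31)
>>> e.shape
(2, 2)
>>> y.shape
(2, 31)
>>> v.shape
(31, 31)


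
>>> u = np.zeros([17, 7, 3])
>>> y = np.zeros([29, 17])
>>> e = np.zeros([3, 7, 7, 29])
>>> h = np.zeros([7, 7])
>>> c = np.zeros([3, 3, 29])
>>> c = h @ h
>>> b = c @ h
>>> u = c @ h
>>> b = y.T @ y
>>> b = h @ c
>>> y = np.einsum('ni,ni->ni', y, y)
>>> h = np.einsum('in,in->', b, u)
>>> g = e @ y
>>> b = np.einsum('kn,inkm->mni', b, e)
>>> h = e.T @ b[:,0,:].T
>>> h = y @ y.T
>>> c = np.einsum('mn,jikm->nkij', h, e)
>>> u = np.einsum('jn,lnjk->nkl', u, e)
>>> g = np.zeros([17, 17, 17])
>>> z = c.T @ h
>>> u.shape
(7, 29, 3)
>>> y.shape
(29, 17)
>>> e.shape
(3, 7, 7, 29)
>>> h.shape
(29, 29)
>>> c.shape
(29, 7, 7, 3)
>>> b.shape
(29, 7, 3)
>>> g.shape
(17, 17, 17)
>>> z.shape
(3, 7, 7, 29)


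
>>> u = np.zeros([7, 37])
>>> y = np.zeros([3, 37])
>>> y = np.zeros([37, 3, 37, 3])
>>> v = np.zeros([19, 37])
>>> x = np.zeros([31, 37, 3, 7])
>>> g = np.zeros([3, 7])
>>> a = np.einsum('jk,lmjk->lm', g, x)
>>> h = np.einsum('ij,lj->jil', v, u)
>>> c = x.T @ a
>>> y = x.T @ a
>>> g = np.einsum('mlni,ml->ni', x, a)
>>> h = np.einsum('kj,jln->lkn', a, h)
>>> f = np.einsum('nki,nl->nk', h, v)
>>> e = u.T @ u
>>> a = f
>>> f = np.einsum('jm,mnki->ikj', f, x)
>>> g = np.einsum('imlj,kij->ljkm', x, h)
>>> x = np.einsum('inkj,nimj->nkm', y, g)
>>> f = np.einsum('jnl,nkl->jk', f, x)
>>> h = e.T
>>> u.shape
(7, 37)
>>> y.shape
(7, 3, 37, 37)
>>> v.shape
(19, 37)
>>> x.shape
(3, 37, 19)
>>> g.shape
(3, 7, 19, 37)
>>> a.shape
(19, 31)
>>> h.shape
(37, 37)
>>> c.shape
(7, 3, 37, 37)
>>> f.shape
(7, 37)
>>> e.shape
(37, 37)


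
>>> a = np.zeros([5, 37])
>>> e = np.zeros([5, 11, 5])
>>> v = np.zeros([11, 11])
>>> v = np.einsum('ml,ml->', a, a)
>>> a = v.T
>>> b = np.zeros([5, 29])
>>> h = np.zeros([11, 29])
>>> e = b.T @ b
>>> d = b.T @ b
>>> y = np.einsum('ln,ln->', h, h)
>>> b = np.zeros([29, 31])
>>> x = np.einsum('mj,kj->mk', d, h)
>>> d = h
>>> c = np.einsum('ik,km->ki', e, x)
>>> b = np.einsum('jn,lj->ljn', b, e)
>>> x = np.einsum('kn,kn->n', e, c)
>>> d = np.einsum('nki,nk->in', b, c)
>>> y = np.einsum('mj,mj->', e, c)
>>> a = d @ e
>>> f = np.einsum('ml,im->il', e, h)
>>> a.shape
(31, 29)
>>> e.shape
(29, 29)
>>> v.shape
()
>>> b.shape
(29, 29, 31)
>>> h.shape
(11, 29)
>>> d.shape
(31, 29)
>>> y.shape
()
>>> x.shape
(29,)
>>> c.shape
(29, 29)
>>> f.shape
(11, 29)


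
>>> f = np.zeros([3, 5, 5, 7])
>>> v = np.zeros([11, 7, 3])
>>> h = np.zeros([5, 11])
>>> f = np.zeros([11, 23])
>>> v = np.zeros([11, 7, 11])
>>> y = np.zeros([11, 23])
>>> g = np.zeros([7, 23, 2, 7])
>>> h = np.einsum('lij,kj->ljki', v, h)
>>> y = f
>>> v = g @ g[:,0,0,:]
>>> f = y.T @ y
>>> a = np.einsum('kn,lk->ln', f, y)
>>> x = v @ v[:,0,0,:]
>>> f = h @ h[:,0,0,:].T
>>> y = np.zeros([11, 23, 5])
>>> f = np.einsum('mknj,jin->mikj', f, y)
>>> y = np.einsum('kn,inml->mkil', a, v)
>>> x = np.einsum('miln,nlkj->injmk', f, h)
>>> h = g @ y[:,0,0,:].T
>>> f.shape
(11, 23, 11, 11)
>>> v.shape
(7, 23, 2, 7)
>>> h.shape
(7, 23, 2, 2)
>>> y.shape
(2, 11, 7, 7)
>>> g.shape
(7, 23, 2, 7)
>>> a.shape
(11, 23)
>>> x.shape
(23, 11, 7, 11, 5)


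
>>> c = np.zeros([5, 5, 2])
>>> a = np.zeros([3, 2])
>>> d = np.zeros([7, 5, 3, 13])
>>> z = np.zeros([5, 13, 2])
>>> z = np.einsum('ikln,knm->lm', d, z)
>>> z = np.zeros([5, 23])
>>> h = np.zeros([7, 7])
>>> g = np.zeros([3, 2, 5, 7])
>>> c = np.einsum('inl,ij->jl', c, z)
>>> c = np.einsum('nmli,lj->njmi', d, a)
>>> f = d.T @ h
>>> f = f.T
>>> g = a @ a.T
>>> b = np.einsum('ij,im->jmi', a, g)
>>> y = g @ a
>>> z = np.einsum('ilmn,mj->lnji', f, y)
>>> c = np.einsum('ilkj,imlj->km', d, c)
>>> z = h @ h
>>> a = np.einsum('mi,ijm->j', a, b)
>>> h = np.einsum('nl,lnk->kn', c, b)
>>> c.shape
(3, 2)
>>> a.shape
(3,)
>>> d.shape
(7, 5, 3, 13)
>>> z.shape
(7, 7)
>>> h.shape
(3, 3)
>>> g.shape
(3, 3)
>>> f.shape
(7, 5, 3, 13)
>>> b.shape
(2, 3, 3)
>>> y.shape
(3, 2)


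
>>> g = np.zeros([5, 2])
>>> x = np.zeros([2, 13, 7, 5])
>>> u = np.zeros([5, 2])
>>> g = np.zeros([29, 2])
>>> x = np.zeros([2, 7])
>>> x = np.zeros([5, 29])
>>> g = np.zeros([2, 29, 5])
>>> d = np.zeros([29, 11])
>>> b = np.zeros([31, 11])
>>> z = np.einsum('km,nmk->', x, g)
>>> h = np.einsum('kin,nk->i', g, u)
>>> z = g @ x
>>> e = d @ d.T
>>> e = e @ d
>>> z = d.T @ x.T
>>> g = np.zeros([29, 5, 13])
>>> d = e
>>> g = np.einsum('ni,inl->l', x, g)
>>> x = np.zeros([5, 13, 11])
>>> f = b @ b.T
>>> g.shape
(13,)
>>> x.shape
(5, 13, 11)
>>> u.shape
(5, 2)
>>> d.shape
(29, 11)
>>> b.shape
(31, 11)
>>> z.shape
(11, 5)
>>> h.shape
(29,)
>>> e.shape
(29, 11)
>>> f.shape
(31, 31)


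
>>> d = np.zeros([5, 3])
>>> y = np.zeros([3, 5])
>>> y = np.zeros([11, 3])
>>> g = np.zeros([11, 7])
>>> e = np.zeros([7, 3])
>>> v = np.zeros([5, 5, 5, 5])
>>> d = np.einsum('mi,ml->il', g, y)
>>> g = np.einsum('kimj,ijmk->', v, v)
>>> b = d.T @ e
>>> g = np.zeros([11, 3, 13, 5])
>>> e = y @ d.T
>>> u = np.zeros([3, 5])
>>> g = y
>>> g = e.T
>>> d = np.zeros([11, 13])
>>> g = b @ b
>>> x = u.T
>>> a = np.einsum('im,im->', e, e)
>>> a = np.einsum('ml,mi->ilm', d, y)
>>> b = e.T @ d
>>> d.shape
(11, 13)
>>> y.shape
(11, 3)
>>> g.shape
(3, 3)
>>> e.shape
(11, 7)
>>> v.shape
(5, 5, 5, 5)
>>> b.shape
(7, 13)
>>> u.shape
(3, 5)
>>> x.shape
(5, 3)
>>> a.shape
(3, 13, 11)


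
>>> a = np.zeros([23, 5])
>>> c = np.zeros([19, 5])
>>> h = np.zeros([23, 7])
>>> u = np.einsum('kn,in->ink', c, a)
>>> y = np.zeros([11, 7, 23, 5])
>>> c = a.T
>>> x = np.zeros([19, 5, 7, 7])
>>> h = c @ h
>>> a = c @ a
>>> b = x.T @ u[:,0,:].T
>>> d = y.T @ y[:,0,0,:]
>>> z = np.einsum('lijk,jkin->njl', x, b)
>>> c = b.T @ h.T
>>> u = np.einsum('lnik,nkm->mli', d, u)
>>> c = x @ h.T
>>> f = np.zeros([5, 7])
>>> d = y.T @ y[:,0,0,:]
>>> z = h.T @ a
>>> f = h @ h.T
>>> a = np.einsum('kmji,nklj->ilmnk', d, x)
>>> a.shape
(5, 7, 23, 19, 5)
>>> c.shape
(19, 5, 7, 5)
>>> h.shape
(5, 7)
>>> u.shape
(19, 5, 7)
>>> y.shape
(11, 7, 23, 5)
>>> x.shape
(19, 5, 7, 7)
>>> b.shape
(7, 7, 5, 23)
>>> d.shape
(5, 23, 7, 5)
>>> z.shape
(7, 5)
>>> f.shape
(5, 5)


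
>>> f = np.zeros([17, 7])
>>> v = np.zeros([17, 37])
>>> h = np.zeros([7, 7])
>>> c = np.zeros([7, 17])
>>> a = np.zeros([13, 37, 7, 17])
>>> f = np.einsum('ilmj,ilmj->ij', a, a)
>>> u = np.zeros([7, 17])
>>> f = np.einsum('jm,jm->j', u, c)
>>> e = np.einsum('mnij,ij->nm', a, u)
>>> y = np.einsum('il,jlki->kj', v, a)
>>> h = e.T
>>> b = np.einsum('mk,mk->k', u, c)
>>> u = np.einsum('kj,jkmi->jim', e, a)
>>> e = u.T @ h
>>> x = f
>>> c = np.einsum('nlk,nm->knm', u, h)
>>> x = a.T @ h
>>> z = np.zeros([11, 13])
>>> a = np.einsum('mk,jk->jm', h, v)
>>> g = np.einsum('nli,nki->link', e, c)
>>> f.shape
(7,)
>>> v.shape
(17, 37)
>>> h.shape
(13, 37)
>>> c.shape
(7, 13, 37)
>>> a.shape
(17, 13)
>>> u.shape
(13, 17, 7)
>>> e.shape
(7, 17, 37)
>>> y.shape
(7, 13)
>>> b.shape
(17,)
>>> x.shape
(17, 7, 37, 37)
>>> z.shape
(11, 13)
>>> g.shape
(17, 37, 7, 13)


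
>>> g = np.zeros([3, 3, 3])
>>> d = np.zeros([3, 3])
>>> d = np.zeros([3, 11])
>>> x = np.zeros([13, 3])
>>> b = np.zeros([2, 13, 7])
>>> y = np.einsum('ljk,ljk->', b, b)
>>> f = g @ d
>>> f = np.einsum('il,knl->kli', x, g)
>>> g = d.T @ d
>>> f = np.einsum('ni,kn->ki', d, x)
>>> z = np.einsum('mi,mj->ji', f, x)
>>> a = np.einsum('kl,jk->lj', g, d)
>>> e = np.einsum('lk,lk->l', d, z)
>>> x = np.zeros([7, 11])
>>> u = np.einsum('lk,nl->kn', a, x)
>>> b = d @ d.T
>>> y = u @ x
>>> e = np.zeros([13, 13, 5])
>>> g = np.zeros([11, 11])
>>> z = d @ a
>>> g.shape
(11, 11)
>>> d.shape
(3, 11)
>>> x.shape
(7, 11)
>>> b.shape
(3, 3)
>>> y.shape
(3, 11)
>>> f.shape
(13, 11)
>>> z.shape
(3, 3)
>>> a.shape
(11, 3)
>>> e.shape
(13, 13, 5)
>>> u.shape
(3, 7)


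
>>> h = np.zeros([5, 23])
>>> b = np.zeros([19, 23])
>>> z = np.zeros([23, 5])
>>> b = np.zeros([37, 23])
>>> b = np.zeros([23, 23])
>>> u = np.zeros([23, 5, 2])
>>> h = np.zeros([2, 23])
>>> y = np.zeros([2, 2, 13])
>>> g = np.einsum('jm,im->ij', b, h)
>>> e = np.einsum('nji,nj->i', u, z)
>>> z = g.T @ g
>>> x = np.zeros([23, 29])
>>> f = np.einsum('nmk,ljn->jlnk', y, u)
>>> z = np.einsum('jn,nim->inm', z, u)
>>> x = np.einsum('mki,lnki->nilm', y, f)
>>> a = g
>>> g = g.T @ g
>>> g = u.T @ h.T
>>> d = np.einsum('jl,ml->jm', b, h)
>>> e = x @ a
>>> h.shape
(2, 23)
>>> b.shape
(23, 23)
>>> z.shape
(5, 23, 2)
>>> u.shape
(23, 5, 2)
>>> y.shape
(2, 2, 13)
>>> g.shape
(2, 5, 2)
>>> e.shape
(23, 13, 5, 23)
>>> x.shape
(23, 13, 5, 2)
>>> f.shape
(5, 23, 2, 13)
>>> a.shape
(2, 23)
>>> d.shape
(23, 2)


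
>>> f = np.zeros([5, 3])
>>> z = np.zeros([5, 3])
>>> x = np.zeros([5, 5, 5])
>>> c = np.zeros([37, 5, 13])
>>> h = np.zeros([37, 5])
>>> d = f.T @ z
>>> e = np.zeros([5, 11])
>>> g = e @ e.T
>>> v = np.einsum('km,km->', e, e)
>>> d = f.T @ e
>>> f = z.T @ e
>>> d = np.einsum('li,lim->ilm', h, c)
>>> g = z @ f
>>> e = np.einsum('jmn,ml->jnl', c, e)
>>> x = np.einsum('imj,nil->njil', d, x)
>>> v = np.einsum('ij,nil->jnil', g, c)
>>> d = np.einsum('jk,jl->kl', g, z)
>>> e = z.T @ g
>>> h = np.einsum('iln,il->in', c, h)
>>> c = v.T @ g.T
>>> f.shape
(3, 11)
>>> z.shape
(5, 3)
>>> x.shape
(5, 13, 5, 5)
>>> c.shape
(13, 5, 37, 5)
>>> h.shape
(37, 13)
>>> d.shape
(11, 3)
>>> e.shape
(3, 11)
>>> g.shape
(5, 11)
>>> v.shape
(11, 37, 5, 13)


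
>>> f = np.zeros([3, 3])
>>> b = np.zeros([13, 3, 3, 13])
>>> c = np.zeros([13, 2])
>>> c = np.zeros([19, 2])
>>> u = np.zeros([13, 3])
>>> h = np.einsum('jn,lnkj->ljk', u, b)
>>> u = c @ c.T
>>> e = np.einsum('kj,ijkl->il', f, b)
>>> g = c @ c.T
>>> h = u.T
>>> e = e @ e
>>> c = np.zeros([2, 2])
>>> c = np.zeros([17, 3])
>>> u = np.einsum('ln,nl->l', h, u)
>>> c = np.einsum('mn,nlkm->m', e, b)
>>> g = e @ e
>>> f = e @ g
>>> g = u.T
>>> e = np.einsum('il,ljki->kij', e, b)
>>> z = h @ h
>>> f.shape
(13, 13)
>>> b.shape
(13, 3, 3, 13)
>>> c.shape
(13,)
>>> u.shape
(19,)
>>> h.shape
(19, 19)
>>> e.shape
(3, 13, 3)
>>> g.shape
(19,)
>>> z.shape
(19, 19)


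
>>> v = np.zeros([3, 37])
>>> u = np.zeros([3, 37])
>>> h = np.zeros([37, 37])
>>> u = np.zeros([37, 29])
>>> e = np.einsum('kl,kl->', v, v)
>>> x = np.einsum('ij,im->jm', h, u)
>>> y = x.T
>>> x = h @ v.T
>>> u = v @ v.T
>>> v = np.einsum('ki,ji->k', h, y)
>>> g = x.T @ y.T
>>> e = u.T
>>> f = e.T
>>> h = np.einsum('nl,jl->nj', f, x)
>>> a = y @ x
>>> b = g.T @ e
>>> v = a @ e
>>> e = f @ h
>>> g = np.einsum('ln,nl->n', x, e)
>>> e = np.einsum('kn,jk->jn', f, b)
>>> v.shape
(29, 3)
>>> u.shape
(3, 3)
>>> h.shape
(3, 37)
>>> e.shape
(29, 3)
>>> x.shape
(37, 3)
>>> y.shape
(29, 37)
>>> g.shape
(3,)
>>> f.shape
(3, 3)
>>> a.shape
(29, 3)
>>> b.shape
(29, 3)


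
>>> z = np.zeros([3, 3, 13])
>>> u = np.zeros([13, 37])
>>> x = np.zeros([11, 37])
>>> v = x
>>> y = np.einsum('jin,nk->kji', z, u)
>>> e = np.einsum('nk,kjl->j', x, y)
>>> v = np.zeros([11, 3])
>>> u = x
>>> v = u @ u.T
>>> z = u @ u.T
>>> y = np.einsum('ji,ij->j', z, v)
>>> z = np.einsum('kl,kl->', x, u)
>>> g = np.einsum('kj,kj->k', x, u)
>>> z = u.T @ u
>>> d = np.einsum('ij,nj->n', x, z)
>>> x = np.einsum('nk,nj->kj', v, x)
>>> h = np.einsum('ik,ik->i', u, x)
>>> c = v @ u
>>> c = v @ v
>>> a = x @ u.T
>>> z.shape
(37, 37)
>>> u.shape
(11, 37)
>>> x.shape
(11, 37)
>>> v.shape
(11, 11)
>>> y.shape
(11,)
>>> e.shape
(3,)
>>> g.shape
(11,)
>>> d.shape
(37,)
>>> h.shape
(11,)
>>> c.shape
(11, 11)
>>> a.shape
(11, 11)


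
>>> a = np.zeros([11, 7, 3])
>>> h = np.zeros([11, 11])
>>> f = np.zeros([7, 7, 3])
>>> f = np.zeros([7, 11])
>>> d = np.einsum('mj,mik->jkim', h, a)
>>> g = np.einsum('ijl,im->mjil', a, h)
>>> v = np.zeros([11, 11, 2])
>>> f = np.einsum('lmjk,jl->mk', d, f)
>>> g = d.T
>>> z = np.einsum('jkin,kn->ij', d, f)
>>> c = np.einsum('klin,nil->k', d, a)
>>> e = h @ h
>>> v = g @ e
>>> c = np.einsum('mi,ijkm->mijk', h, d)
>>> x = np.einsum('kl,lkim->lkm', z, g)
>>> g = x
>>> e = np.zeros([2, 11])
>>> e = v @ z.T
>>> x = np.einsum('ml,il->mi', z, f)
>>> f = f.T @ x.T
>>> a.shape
(11, 7, 3)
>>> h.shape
(11, 11)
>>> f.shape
(11, 7)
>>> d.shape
(11, 3, 7, 11)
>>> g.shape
(11, 7, 11)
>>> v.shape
(11, 7, 3, 11)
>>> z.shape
(7, 11)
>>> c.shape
(11, 11, 3, 7)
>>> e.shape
(11, 7, 3, 7)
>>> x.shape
(7, 3)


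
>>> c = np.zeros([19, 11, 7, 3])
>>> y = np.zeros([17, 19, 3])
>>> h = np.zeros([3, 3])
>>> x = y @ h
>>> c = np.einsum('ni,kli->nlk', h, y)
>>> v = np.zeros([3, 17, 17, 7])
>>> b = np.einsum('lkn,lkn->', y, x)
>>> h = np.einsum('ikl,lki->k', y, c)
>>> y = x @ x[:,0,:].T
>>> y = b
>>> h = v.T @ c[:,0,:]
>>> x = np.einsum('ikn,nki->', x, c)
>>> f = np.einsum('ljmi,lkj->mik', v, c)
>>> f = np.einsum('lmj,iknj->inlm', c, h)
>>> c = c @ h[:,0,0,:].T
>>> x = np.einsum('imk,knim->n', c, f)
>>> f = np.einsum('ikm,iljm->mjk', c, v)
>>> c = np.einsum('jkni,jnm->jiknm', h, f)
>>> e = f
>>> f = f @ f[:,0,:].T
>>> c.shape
(7, 17, 17, 17, 19)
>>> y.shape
()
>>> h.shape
(7, 17, 17, 17)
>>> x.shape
(17,)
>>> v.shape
(3, 17, 17, 7)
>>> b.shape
()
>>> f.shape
(7, 17, 7)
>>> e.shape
(7, 17, 19)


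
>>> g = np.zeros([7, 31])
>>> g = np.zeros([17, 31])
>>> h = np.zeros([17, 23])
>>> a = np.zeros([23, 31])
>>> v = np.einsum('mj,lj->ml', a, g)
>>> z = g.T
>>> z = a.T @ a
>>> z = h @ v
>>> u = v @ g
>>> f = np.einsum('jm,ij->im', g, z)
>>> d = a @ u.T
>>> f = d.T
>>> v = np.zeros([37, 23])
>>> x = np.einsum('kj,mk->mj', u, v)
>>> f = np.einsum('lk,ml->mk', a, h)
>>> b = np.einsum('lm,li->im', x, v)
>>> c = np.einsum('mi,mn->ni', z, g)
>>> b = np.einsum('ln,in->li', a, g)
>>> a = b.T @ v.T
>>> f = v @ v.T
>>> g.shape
(17, 31)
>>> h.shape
(17, 23)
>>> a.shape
(17, 37)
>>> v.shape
(37, 23)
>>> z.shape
(17, 17)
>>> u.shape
(23, 31)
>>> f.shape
(37, 37)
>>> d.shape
(23, 23)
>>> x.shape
(37, 31)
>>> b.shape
(23, 17)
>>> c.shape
(31, 17)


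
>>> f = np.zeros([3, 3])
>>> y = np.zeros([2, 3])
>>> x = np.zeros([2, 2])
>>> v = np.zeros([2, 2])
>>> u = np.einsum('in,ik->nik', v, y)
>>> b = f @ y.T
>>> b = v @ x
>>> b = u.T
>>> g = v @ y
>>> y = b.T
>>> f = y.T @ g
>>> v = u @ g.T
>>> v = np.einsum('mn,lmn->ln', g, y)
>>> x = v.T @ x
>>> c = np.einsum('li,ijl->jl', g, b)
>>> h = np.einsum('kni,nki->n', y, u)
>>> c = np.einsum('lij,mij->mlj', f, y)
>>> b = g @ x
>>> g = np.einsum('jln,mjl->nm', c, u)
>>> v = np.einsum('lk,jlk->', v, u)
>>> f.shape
(3, 2, 3)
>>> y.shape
(2, 2, 3)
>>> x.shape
(3, 2)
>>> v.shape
()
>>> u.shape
(2, 2, 3)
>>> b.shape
(2, 2)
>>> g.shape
(3, 2)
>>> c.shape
(2, 3, 3)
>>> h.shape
(2,)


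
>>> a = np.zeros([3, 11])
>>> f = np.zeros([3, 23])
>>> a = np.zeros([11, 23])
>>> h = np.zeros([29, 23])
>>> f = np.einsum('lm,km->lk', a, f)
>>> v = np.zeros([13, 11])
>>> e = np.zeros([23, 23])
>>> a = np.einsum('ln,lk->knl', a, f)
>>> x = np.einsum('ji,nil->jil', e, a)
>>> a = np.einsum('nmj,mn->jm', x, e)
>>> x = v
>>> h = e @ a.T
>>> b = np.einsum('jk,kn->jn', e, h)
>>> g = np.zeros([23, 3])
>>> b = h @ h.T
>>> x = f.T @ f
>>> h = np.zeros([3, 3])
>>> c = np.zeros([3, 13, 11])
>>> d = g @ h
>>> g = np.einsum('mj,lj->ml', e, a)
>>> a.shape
(11, 23)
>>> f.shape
(11, 3)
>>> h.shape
(3, 3)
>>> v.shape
(13, 11)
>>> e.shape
(23, 23)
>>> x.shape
(3, 3)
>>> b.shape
(23, 23)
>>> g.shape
(23, 11)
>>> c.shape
(3, 13, 11)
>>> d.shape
(23, 3)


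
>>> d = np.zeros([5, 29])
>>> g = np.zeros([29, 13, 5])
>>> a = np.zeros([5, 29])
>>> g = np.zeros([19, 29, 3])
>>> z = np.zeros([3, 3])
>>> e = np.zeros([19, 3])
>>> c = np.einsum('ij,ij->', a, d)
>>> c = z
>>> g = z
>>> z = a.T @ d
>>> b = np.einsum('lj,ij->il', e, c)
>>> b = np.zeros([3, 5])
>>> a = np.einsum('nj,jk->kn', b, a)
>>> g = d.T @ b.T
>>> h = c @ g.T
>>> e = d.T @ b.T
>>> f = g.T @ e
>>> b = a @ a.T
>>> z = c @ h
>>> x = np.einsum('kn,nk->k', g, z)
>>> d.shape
(5, 29)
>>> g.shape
(29, 3)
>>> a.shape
(29, 3)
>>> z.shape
(3, 29)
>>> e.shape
(29, 3)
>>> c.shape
(3, 3)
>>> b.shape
(29, 29)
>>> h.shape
(3, 29)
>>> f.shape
(3, 3)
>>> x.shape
(29,)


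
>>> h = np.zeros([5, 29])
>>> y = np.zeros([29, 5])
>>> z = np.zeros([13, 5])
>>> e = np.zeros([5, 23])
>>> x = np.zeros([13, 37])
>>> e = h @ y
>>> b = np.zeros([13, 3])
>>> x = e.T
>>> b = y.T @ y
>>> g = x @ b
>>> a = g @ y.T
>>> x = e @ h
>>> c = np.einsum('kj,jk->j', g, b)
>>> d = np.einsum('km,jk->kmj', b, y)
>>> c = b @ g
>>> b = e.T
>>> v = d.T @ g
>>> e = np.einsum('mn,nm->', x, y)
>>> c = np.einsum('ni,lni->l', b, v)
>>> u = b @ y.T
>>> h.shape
(5, 29)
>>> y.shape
(29, 5)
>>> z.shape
(13, 5)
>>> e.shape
()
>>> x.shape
(5, 29)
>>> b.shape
(5, 5)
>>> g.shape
(5, 5)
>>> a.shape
(5, 29)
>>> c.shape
(29,)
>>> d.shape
(5, 5, 29)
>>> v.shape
(29, 5, 5)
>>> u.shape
(5, 29)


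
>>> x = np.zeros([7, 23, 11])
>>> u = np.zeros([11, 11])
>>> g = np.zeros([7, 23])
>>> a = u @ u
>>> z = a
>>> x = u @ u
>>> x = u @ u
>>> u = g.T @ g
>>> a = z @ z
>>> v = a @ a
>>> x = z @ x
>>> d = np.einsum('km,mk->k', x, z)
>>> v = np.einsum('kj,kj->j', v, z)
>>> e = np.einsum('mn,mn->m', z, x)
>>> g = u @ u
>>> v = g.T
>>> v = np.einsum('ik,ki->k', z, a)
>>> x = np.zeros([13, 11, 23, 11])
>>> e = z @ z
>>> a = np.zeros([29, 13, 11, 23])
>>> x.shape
(13, 11, 23, 11)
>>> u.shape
(23, 23)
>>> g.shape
(23, 23)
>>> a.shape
(29, 13, 11, 23)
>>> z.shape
(11, 11)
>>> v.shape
(11,)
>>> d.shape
(11,)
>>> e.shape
(11, 11)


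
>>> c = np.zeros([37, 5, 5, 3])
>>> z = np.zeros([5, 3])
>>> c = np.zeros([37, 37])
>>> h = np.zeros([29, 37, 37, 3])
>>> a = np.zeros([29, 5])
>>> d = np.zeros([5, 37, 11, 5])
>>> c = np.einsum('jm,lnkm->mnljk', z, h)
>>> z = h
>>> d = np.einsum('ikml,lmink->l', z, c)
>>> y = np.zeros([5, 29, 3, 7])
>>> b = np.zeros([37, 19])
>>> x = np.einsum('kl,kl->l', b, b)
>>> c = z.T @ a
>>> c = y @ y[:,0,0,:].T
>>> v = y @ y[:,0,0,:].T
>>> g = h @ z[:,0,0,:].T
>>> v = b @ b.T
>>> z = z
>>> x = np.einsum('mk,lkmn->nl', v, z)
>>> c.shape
(5, 29, 3, 5)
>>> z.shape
(29, 37, 37, 3)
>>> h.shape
(29, 37, 37, 3)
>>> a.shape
(29, 5)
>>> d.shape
(3,)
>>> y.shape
(5, 29, 3, 7)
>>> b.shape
(37, 19)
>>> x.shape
(3, 29)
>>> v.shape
(37, 37)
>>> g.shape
(29, 37, 37, 29)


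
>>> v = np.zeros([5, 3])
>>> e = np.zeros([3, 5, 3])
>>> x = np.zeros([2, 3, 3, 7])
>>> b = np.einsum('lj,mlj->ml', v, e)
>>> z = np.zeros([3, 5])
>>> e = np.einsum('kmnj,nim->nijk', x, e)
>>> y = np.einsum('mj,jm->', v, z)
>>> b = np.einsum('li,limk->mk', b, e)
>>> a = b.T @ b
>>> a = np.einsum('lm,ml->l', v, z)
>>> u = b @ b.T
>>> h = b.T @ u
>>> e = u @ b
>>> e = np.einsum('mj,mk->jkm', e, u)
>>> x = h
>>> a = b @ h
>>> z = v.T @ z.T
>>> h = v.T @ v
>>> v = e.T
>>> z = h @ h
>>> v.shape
(7, 7, 2)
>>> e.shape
(2, 7, 7)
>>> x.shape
(2, 7)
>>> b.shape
(7, 2)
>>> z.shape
(3, 3)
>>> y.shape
()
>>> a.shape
(7, 7)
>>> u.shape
(7, 7)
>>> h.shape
(3, 3)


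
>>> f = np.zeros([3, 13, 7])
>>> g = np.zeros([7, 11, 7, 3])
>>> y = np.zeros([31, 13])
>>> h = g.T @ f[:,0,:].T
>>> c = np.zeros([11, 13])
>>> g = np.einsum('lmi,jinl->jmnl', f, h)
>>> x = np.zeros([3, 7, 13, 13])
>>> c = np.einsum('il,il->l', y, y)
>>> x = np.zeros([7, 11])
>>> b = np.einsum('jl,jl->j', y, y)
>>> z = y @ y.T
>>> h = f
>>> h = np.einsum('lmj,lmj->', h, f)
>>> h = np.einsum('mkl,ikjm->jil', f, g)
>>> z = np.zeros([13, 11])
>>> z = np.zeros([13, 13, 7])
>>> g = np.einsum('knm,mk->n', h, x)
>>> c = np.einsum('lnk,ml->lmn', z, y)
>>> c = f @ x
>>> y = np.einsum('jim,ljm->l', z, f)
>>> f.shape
(3, 13, 7)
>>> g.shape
(3,)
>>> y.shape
(3,)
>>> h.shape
(11, 3, 7)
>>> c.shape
(3, 13, 11)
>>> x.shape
(7, 11)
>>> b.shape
(31,)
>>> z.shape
(13, 13, 7)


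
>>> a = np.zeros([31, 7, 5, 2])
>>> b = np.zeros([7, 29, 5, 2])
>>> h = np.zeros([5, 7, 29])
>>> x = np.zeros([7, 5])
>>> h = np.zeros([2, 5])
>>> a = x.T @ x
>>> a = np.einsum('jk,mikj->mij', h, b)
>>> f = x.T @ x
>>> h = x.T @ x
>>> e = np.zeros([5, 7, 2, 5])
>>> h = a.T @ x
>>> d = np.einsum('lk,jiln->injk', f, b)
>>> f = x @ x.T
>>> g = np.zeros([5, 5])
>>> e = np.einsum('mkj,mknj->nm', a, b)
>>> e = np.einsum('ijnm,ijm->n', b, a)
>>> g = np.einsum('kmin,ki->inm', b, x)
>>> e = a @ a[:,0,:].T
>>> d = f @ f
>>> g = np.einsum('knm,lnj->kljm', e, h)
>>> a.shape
(7, 29, 2)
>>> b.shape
(7, 29, 5, 2)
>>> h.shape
(2, 29, 5)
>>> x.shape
(7, 5)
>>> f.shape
(7, 7)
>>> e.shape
(7, 29, 7)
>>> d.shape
(7, 7)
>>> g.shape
(7, 2, 5, 7)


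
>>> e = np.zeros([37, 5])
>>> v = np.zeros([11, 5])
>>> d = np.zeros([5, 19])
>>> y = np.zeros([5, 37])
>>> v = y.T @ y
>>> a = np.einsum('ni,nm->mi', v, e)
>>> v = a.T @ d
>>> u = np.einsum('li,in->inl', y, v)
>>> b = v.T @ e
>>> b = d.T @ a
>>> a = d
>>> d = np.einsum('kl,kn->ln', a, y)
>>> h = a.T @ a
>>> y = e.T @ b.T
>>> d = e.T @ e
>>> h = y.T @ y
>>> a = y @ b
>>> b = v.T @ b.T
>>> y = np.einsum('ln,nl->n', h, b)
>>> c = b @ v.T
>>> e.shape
(37, 5)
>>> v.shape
(37, 19)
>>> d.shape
(5, 5)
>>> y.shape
(19,)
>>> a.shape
(5, 37)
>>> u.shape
(37, 19, 5)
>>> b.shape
(19, 19)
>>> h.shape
(19, 19)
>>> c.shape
(19, 37)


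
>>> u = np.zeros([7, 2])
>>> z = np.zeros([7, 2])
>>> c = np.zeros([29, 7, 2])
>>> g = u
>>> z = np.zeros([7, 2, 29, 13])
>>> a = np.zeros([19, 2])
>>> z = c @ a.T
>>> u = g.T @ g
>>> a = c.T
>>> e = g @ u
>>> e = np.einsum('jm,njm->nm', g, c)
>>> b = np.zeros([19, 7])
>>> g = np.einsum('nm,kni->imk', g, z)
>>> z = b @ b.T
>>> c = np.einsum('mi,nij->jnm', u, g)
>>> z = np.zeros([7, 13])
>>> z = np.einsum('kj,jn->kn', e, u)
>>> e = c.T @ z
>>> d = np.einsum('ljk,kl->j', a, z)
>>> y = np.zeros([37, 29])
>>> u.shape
(2, 2)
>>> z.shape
(29, 2)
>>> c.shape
(29, 19, 2)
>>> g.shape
(19, 2, 29)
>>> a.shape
(2, 7, 29)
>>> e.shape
(2, 19, 2)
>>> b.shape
(19, 7)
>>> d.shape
(7,)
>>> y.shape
(37, 29)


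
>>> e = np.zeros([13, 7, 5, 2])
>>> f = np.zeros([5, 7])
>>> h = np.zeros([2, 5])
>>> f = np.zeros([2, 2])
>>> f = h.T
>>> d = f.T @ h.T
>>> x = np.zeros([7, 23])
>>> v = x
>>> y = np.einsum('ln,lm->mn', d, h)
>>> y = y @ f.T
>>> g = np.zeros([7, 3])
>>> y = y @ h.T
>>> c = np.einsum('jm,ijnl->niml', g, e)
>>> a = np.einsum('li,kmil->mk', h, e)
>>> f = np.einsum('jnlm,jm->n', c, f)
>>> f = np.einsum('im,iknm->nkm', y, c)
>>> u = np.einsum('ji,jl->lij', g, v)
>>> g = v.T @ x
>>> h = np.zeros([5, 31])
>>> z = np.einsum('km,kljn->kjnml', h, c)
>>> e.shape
(13, 7, 5, 2)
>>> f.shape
(3, 13, 2)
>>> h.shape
(5, 31)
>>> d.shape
(2, 2)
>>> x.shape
(7, 23)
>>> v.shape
(7, 23)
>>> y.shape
(5, 2)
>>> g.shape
(23, 23)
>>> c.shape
(5, 13, 3, 2)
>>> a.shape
(7, 13)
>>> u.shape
(23, 3, 7)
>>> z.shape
(5, 3, 2, 31, 13)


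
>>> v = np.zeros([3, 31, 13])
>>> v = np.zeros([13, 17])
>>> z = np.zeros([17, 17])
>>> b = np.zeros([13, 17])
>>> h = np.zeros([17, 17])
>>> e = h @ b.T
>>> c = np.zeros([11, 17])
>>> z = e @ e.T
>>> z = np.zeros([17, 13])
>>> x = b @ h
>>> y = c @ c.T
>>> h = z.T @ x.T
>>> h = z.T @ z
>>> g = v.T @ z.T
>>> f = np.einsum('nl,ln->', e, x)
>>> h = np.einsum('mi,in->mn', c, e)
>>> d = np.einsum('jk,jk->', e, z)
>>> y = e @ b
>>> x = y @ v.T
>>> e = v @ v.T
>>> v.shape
(13, 17)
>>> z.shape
(17, 13)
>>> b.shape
(13, 17)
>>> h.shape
(11, 13)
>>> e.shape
(13, 13)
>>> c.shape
(11, 17)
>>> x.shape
(17, 13)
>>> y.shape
(17, 17)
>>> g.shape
(17, 17)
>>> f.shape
()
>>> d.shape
()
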